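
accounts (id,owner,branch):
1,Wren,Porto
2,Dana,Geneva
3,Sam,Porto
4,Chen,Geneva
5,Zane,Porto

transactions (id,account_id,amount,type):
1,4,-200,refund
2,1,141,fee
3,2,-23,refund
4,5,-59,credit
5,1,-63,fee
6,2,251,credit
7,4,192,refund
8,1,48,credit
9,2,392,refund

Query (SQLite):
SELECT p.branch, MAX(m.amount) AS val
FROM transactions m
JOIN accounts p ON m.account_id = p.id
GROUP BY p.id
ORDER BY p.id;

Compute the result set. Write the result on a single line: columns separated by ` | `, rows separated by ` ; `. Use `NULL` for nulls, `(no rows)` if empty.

Porto | 141 ; Geneva | 392 ; Geneva | 192 ; Porto | -59

Join each transactions row to its accounts via account_id.
Group joined rows by accounts.id; compute MAX(m.amount) per group.
  1: ids {2, 5, 8} → MAX(m.amount)=141
  2: ids {3, 6, 9} → MAX(m.amount)=392
  4: ids {1, 7} → MAX(m.amount)=192
  5: ids {4} → MAX(m.amount)=-59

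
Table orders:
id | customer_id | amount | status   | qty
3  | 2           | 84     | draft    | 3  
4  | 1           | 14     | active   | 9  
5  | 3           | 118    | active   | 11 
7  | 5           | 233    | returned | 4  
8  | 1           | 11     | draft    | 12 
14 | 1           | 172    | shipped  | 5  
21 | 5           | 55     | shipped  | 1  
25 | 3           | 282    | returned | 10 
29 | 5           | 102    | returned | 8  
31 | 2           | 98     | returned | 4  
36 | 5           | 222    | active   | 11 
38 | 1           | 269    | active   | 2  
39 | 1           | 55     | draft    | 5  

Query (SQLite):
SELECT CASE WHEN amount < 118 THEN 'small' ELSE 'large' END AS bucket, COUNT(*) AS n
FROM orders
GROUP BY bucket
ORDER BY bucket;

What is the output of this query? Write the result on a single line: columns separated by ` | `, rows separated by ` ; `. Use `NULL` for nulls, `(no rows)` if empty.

Bucket rows by amount < 118 → 'small' else 'large'; count each bucket.

large | 6 ; small | 7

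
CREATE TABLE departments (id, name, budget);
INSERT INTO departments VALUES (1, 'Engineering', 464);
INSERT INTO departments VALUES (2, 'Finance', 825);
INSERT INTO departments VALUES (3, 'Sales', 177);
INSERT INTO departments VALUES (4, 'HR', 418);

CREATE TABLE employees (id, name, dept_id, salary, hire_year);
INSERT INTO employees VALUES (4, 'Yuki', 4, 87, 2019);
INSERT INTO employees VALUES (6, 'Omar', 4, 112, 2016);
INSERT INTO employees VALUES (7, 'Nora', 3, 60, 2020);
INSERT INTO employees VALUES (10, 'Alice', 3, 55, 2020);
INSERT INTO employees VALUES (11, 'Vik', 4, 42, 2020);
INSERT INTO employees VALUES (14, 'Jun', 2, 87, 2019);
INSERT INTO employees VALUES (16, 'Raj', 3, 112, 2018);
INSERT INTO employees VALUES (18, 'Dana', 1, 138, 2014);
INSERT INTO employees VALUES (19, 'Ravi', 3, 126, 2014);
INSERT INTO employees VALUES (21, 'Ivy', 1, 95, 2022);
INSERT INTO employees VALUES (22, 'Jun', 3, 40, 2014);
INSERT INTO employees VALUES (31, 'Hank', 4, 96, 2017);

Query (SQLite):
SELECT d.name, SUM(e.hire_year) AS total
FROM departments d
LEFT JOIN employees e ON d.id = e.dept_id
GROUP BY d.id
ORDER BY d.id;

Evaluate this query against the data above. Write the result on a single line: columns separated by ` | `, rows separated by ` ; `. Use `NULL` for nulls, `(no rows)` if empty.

Engineering | 4036 ; Finance | 2019 ; Sales | 10086 ; HR | 8072

LEFT JOIN keeps every departments row; unmatched ones get NULL for employees columns.
Group by departments.id and compute SUM(e.hire_year). SUM over an all-NULL group is NULL.
  1: ids {18, 21} → SUM(e.hire_year)=4036
  2: ids {14} → SUM(e.hire_year)=2019
  3: ids {7, 10, 16, 19, 22} → SUM(e.hire_year)=10086
  4: ids {4, 6, 11, 31} → SUM(e.hire_year)=8072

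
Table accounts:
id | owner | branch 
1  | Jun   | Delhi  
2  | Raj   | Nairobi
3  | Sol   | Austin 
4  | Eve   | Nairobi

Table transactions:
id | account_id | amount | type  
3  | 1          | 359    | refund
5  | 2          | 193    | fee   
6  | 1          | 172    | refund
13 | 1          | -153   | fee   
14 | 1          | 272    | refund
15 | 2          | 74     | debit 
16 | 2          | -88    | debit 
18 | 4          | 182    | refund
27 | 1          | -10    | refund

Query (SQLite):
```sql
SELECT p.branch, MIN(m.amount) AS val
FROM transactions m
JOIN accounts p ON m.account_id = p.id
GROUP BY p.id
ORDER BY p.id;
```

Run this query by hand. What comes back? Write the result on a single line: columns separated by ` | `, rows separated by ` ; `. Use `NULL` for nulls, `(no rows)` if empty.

Join each transactions row to its accounts via account_id.
Group joined rows by accounts.id; compute MIN(m.amount) per group.
  1: ids {3, 6, 13, 14, 27} → MIN(m.amount)=-153
  2: ids {5, 15, 16} → MIN(m.amount)=-88
  4: ids {18} → MIN(m.amount)=182

Delhi | -153 ; Nairobi | -88 ; Nairobi | 182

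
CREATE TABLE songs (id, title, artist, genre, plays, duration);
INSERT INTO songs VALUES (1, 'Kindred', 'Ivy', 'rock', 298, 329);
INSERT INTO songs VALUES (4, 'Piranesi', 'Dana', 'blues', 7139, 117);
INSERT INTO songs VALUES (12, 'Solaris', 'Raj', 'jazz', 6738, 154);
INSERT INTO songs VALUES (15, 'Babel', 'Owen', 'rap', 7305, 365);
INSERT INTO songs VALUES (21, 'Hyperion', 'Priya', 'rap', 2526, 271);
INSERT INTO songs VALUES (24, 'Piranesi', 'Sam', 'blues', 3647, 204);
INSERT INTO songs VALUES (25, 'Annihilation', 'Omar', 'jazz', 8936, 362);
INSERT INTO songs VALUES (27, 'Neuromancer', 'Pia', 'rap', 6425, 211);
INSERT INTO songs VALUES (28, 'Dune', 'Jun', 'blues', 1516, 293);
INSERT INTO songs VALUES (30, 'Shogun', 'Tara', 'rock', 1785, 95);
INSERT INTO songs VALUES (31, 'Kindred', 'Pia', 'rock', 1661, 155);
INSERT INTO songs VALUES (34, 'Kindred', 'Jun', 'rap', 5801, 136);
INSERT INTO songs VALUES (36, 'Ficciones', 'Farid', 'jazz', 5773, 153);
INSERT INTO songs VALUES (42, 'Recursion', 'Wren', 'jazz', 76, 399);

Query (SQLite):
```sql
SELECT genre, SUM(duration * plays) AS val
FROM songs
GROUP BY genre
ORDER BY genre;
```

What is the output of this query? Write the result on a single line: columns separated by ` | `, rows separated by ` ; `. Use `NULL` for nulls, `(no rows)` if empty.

blues | 2023439 ; jazz | 5186077 ; rap | 5495482 ; rock | 525072

For each row compute duration * plays.
Group by genre; take SUM of the expression per group.
  blues: ids {4, 24, 28} → SUM(duration * plays)=2023439
  jazz: ids {12, 25, 36, 42} → SUM(duration * plays)=5186077
  rap: ids {15, 21, 27, 34} → SUM(duration * plays)=5495482
  rock: ids {1, 30, 31} → SUM(duration * plays)=525072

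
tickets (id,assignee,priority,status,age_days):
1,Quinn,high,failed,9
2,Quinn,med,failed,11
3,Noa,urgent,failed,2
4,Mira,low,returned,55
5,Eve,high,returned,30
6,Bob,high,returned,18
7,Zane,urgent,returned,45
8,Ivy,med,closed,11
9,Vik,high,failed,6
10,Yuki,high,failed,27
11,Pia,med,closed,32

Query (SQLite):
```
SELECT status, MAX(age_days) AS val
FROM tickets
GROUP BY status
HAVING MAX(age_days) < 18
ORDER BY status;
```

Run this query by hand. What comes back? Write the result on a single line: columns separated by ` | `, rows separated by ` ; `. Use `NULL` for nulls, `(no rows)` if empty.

(no rows)

Partition tickets by status; compute MAX(age_days) within each group.
HAVING: keep groups where MAX(age_days) < 18.
  closed: ids {8, 11} → MAX(age_days)=32
  failed: ids {1, 2, 3, 9, 10} → MAX(age_days)=27
  returned: ids {4, 5, 6, 7} → MAX(age_days)=55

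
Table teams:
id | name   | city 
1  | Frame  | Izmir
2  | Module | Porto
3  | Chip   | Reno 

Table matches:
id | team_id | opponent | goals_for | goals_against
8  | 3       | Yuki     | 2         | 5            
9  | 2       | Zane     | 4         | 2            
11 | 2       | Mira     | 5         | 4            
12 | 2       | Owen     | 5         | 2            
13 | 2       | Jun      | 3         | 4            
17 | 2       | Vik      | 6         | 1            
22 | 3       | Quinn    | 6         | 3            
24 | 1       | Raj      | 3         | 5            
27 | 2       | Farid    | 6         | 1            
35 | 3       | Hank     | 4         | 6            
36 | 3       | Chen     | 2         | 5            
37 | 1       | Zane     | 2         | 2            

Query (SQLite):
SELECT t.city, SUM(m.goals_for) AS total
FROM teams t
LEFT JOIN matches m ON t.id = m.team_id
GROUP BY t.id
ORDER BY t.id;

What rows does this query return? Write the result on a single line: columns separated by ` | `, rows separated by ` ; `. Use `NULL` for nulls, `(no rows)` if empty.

Izmir | 5 ; Porto | 29 ; Reno | 14

LEFT JOIN keeps every teams row; unmatched ones get NULL for matches columns.
Group by teams.id and compute SUM(m.goals_for). SUM over an all-NULL group is NULL.
  1: ids {24, 37} → SUM(m.goals_for)=5
  2: ids {9, 11, 12, 13, 17, 27} → SUM(m.goals_for)=29
  3: ids {8, 22, 35, 36} → SUM(m.goals_for)=14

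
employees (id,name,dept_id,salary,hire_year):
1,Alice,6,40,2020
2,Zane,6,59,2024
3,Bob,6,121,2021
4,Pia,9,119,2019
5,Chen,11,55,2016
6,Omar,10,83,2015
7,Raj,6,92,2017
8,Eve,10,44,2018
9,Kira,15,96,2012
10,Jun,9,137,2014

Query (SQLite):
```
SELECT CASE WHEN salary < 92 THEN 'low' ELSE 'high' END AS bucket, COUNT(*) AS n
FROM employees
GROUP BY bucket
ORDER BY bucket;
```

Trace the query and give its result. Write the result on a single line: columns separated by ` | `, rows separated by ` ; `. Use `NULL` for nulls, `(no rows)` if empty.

high | 5 ; low | 5

Bucket rows by salary < 92 → 'low' else 'high'; count each bucket.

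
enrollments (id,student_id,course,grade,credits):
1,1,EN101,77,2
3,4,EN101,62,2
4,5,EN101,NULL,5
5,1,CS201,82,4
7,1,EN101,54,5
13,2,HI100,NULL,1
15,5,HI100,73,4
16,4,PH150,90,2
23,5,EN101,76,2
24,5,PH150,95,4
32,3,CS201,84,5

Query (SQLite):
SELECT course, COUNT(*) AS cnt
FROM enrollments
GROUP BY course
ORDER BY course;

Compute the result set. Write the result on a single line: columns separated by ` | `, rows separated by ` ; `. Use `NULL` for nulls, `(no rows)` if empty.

CS201 | 2 ; EN101 | 5 ; HI100 | 2 ; PH150 | 2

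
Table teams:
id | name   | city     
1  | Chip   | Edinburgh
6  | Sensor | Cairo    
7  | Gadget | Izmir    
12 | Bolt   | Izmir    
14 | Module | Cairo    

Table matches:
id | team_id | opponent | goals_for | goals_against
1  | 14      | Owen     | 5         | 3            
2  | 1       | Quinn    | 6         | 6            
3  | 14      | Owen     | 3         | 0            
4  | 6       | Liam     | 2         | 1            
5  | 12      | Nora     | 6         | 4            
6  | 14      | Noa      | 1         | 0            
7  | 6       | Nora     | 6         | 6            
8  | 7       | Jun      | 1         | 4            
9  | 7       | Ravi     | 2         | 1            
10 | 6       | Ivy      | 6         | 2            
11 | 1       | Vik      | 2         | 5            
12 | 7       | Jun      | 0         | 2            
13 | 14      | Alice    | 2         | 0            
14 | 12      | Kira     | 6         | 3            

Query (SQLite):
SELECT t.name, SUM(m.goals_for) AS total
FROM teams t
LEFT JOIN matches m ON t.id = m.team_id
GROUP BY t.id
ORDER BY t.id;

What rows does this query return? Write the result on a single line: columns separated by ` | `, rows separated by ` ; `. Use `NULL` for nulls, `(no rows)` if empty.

Chip | 8 ; Sensor | 14 ; Gadget | 3 ; Bolt | 12 ; Module | 11

LEFT JOIN keeps every teams row; unmatched ones get NULL for matches columns.
Group by teams.id and compute SUM(m.goals_for). SUM over an all-NULL group is NULL.
  1: ids {2, 11} → SUM(m.goals_for)=8
  6: ids {4, 7, 10} → SUM(m.goals_for)=14
  7: ids {8, 9, 12} → SUM(m.goals_for)=3
  12: ids {5, 14} → SUM(m.goals_for)=12
  14: ids {1, 3, 6, 13} → SUM(m.goals_for)=11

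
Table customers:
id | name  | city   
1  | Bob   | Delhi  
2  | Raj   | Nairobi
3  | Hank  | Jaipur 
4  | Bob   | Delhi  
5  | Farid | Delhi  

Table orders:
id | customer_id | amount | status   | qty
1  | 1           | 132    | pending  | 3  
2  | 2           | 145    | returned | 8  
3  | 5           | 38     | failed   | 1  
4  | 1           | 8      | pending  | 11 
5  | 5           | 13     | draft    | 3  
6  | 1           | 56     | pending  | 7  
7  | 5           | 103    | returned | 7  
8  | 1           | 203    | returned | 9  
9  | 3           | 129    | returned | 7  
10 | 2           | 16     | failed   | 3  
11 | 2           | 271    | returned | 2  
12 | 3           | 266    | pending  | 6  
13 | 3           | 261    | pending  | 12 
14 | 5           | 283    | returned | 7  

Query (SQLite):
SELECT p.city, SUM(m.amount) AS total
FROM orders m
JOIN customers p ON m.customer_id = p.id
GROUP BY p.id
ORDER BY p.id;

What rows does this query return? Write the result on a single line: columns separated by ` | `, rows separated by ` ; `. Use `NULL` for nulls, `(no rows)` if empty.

Delhi | 399 ; Nairobi | 432 ; Jaipur | 656 ; Delhi | 437

Join each orders row to its customers via customer_id.
Group joined rows by customers.id; compute SUM(m.amount) per group.
  1: ids {1, 4, 6, 8} → SUM(m.amount)=399
  2: ids {2, 10, 11} → SUM(m.amount)=432
  3: ids {9, 12, 13} → SUM(m.amount)=656
  5: ids {3, 5, 7, 14} → SUM(m.amount)=437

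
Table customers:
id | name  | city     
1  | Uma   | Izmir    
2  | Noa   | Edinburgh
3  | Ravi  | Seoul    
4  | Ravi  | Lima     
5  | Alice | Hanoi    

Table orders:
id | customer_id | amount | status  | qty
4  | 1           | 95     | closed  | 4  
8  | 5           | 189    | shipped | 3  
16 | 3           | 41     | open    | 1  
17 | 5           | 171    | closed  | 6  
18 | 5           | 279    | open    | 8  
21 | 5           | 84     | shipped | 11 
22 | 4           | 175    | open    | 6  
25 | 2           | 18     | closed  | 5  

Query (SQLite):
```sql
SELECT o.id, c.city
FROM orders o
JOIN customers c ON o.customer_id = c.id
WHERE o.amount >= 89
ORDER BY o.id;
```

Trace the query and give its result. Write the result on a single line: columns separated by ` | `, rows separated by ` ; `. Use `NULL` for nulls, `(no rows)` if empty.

Each orders row matches the customers row where customer_id = customers.id.
Then keep rows with o.amount >= 89.

4 | Izmir ; 8 | Hanoi ; 17 | Hanoi ; 18 | Hanoi ; 22 | Lima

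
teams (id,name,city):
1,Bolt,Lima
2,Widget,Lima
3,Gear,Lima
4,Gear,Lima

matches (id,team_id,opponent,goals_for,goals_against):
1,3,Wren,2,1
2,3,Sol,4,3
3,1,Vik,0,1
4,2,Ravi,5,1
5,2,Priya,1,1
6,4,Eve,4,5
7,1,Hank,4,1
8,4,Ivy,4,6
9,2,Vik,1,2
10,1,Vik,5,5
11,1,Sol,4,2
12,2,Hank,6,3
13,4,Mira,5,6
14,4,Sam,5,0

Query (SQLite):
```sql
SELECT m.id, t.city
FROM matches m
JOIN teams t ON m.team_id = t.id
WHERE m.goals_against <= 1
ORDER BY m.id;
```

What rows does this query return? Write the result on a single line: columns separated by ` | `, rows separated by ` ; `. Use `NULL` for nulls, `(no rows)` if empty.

Each matches row matches the teams row where team_id = teams.id.
Then keep rows with m.goals_against <= 1.

1 | Lima ; 3 | Lima ; 4 | Lima ; 5 | Lima ; 7 | Lima ; 14 | Lima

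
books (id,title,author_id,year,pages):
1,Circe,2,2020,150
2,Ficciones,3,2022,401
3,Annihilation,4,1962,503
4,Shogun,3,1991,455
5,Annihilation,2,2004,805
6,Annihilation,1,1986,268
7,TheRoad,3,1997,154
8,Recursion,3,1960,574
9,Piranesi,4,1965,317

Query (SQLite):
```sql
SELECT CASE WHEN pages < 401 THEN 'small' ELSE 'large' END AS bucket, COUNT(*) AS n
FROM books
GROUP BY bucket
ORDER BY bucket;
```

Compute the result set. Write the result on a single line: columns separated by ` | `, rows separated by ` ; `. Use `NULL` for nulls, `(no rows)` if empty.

Bucket rows by pages < 401 → 'small' else 'large'; count each bucket.

large | 5 ; small | 4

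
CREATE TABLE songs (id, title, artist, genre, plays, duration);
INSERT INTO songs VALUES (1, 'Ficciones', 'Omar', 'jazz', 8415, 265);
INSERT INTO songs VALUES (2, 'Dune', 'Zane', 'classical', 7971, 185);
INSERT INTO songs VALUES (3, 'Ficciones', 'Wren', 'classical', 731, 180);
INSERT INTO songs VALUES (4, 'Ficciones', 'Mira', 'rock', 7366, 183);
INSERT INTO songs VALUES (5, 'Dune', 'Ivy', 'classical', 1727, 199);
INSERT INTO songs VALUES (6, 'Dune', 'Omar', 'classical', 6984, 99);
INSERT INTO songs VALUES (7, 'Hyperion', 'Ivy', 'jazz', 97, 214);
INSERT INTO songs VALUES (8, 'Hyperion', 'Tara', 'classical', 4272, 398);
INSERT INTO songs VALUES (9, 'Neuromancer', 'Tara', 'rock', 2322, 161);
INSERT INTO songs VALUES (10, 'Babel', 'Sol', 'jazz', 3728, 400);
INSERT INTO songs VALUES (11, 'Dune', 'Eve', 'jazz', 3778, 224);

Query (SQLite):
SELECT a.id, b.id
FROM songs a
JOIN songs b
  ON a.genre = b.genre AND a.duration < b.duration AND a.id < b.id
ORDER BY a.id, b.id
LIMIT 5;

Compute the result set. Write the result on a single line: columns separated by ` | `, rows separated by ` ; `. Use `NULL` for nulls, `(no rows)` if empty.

1 | 10 ; 2 | 5 ; 2 | 8 ; 3 | 5 ; 3 | 8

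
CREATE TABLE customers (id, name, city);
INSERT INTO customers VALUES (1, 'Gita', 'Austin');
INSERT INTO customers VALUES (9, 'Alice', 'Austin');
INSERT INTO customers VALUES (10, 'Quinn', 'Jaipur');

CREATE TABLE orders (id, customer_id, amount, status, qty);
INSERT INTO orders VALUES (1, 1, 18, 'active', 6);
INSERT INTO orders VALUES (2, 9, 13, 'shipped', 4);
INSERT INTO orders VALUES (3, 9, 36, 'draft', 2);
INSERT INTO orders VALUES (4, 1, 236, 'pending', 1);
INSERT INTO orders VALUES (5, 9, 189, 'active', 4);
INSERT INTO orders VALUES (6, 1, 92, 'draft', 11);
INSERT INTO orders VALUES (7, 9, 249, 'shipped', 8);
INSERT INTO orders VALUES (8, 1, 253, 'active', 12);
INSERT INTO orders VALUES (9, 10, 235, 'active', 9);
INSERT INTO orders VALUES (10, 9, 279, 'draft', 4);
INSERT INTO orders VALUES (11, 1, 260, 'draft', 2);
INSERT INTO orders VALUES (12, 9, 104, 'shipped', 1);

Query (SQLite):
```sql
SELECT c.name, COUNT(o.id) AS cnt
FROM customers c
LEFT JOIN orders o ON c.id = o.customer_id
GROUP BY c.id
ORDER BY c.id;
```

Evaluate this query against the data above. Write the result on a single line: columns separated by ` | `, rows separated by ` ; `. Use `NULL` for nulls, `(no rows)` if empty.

LEFT JOIN keeps every customers row; unmatched ones get NULL for orders columns.
Group by customers.id and compute COUNT(o.id). COUNT(col) of an all-NULL group is 0.
  1: ids {1, 4, 6, 8, 11} → COUNT(o.id)=5
  9: ids {2, 3, 5, 7, 10, 12} → COUNT(o.id)=6
  10: ids {9} → COUNT(o.id)=1

Gita | 5 ; Alice | 6 ; Quinn | 1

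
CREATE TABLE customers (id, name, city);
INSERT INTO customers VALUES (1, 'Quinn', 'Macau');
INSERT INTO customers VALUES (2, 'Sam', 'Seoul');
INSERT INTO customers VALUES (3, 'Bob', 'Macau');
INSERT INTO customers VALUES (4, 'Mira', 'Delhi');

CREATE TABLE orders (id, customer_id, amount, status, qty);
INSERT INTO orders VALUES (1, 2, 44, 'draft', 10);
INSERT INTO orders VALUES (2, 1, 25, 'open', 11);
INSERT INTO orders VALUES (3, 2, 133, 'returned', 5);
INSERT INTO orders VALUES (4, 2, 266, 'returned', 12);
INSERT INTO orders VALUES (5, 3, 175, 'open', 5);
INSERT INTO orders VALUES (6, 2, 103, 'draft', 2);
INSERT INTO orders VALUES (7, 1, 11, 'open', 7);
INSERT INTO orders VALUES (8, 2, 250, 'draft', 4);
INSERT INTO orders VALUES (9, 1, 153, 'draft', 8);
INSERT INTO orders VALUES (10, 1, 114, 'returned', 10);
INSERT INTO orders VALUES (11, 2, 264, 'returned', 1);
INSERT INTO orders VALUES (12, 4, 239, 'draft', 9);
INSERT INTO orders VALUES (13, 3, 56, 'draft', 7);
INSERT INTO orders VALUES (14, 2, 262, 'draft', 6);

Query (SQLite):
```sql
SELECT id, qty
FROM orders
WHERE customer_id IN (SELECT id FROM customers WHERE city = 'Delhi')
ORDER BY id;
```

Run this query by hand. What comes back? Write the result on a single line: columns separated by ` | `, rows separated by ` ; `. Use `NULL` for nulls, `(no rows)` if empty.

Inner query: customers.id where city = 'Delhi'.
Outer: keep orders rows whose customer_id is in that set.
Inner query → {4}

12 | 9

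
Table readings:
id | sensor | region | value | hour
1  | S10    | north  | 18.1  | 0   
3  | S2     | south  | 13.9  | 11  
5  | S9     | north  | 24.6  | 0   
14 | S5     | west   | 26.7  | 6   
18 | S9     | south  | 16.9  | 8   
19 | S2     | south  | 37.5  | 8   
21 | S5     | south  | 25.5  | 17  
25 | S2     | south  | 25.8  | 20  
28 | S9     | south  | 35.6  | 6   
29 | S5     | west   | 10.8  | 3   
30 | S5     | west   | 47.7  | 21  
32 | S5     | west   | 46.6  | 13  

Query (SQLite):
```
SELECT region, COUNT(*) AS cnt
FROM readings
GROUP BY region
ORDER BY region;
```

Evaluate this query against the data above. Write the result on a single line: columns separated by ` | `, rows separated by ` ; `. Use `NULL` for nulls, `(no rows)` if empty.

north | 2 ; south | 6 ; west | 4

Partition readings by region; compute COUNT(*) within each group.
  north: ids {1, 5} → COUNT(*)=2
  south: ids {3, 18, 19, 21, 25, 28} → COUNT(*)=6
  west: ids {14, 29, 30, 32} → COUNT(*)=4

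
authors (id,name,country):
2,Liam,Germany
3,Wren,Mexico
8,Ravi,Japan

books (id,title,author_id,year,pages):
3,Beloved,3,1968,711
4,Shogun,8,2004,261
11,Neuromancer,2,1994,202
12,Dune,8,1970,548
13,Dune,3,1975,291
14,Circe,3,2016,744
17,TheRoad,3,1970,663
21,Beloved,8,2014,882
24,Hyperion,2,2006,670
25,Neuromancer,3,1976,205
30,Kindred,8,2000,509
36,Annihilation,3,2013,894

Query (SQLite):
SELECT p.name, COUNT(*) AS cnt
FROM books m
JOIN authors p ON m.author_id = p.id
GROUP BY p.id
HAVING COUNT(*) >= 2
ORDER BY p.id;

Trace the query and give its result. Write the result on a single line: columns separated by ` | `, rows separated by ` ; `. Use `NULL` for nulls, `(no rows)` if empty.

Join each books row to its authors via author_id.
Group joined rows by authors.id; compute COUNT(*) per group.
HAVING: keep groups with count ≥ 2.
  2: ids {11, 24} → COUNT(*)=2
  3: ids {3, 13, 14, 17, 25, 36} → COUNT(*)=6
  8: ids {4, 12, 21, 30} → COUNT(*)=4

Liam | 2 ; Wren | 6 ; Ravi | 4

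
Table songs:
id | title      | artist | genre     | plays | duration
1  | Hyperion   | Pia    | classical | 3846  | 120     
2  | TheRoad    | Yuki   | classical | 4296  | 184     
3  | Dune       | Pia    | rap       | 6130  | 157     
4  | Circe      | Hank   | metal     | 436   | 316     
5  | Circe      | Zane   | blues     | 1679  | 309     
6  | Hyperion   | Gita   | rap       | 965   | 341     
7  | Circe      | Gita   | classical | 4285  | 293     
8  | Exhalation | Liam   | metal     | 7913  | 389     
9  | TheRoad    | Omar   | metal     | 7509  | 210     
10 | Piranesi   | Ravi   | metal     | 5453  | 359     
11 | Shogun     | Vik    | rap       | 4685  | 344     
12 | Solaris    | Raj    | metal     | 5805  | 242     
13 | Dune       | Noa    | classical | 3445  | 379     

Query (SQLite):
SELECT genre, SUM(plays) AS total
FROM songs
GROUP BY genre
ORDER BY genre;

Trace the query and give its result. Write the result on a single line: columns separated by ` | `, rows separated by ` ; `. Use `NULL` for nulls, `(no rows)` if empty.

blues | 1679 ; classical | 15872 ; metal | 27116 ; rap | 11780

Partition songs by genre; compute SUM(plays) within each group.
  blues: ids {5} → SUM(plays)=1679
  classical: ids {1, 2, 7, 13} → SUM(plays)=15872
  metal: ids {4, 8, 9, 10, 12} → SUM(plays)=27116
  rap: ids {3, 6, 11} → SUM(plays)=11780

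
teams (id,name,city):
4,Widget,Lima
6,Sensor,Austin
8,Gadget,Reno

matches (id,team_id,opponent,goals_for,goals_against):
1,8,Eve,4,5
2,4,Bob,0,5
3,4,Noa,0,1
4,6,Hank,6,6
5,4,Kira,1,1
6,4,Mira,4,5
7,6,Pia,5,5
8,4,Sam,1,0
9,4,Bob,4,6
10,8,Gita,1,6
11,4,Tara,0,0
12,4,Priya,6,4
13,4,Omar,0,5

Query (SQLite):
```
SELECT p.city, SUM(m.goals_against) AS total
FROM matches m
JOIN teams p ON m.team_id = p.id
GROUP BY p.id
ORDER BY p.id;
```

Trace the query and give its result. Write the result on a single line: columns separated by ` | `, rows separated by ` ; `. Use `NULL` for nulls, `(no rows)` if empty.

Lima | 27 ; Austin | 11 ; Reno | 11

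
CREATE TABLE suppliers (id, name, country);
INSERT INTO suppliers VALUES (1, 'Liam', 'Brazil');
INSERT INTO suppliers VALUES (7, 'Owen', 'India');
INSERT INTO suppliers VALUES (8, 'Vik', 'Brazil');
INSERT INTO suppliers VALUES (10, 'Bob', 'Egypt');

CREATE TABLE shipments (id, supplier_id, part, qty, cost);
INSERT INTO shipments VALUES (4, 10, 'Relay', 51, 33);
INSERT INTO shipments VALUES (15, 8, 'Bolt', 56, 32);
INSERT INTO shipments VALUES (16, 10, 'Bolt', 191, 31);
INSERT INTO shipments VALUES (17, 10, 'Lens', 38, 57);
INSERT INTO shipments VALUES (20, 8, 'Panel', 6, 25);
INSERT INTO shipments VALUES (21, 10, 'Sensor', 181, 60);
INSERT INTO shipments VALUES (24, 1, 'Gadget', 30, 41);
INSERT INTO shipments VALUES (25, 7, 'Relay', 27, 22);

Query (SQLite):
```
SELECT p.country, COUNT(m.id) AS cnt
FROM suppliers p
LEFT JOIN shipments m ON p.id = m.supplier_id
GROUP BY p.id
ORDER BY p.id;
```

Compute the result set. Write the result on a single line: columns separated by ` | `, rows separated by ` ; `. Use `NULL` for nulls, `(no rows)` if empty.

LEFT JOIN keeps every suppliers row; unmatched ones get NULL for shipments columns.
Group by suppliers.id and compute COUNT(m.id). COUNT(col) of an all-NULL group is 0.
  1: ids {24} → COUNT(m.id)=1
  7: ids {25} → COUNT(m.id)=1
  8: ids {15, 20} → COUNT(m.id)=2
  10: ids {4, 16, 17, 21} → COUNT(m.id)=4

Brazil | 1 ; India | 1 ; Brazil | 2 ; Egypt | 4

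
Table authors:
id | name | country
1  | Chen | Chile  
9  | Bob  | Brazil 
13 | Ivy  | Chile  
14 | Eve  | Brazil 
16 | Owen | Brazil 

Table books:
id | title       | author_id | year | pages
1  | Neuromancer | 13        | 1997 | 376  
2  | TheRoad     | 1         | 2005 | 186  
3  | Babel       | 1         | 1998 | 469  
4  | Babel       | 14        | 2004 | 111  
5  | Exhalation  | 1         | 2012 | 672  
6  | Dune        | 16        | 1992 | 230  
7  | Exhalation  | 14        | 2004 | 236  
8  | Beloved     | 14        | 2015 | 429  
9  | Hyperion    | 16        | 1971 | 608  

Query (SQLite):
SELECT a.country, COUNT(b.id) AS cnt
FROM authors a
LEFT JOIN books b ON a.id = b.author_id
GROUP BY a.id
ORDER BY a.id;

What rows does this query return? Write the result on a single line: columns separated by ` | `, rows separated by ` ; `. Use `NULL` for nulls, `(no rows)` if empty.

LEFT JOIN keeps every authors row; unmatched ones get NULL for books columns.
Group by authors.id and compute COUNT(b.id). COUNT(col) of an all-NULL group is 0.
  1: ids {2, 3, 5} → COUNT(b.id)=3
  9: ids {—} → COUNT(b.id)=0
  13: ids {1} → COUNT(b.id)=1
  14: ids {4, 7, 8} → COUNT(b.id)=3
  16: ids {6, 9} → COUNT(b.id)=2

Chile | 3 ; Brazil | 0 ; Chile | 1 ; Brazil | 3 ; Brazil | 2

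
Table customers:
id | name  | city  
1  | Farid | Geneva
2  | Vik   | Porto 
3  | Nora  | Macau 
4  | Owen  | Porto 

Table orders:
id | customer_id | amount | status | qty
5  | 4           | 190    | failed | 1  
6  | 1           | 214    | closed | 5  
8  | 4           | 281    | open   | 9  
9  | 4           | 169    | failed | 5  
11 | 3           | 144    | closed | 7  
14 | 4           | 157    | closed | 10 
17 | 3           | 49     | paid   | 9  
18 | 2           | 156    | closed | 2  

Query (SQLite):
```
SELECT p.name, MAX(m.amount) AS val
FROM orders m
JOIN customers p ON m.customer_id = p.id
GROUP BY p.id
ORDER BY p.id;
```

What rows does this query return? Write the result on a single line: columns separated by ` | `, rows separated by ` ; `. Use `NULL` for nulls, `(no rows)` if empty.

Join each orders row to its customers via customer_id.
Group joined rows by customers.id; compute MAX(m.amount) per group.
  1: ids {6} → MAX(m.amount)=214
  2: ids {18} → MAX(m.amount)=156
  3: ids {11, 17} → MAX(m.amount)=144
  4: ids {5, 8, 9, 14} → MAX(m.amount)=281

Farid | 214 ; Vik | 156 ; Nora | 144 ; Owen | 281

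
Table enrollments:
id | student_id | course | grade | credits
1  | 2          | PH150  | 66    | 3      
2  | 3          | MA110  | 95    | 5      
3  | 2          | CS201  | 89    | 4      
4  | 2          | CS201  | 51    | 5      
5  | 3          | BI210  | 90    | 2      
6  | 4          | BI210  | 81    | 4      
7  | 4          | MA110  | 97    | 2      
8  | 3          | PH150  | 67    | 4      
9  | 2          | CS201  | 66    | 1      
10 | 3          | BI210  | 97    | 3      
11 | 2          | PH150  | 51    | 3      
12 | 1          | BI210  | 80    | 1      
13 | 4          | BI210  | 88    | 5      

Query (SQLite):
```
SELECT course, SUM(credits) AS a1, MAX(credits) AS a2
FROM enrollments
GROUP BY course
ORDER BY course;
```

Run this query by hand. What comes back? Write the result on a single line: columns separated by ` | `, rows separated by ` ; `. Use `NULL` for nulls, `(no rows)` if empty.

BI210 | 15 | 5 ; CS201 | 10 | 5 ; MA110 | 7 | 5 ; PH150 | 10 | 4

Group enrollments by course.
Per group compute: SUM(credits), MAX(credits).
  BI210: ids {5, 6, 10, 12, 13} → SUM(credits)=15, MAX(credits)=5
  CS201: ids {3, 4, 9} → SUM(credits)=10, MAX(credits)=5
  MA110: ids {2, 7} → SUM(credits)=7, MAX(credits)=5
  PH150: ids {1, 8, 11} → SUM(credits)=10, MAX(credits)=4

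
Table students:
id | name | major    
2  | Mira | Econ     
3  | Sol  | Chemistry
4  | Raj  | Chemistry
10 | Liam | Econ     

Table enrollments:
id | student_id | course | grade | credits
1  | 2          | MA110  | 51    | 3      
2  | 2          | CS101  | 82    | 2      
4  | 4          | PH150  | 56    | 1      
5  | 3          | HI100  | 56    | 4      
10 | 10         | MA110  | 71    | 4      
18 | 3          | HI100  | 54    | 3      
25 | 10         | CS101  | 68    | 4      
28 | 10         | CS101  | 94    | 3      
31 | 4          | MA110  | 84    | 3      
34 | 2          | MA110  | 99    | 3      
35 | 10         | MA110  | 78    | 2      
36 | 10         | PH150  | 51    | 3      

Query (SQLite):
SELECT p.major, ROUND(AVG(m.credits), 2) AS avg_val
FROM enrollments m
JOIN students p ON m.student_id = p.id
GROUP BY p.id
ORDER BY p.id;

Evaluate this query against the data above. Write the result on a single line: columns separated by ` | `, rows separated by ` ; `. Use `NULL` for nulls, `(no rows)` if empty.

Join each enrollments row to its students via student_id.
Group joined rows by students.id; compute ROUND(AVG(m.credits), 2) per group.
  2: ids {1, 2, 34} → ROUND(AVG(m.credits), 2)=2.67
  3: ids {5, 18} → ROUND(AVG(m.credits), 2)=3.5
  4: ids {4, 31} → ROUND(AVG(m.credits), 2)=2
  10: ids {10, 25, 28, 35, 36} → ROUND(AVG(m.credits), 2)=3.2

Econ | 2.67 ; Chemistry | 3.5 ; Chemistry | 2 ; Econ | 3.2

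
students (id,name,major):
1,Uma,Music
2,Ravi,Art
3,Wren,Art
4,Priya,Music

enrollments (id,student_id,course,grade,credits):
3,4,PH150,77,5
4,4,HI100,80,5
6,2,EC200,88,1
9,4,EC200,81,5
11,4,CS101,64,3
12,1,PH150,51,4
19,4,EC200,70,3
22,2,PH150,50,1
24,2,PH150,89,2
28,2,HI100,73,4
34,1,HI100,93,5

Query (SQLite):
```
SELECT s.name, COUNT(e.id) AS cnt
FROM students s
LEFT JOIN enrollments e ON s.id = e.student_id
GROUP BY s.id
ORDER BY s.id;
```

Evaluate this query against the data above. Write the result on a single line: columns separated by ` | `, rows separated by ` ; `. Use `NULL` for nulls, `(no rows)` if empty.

LEFT JOIN keeps every students row; unmatched ones get NULL for enrollments columns.
Group by students.id and compute COUNT(e.id). COUNT(col) of an all-NULL group is 0.
  1: ids {12, 34} → COUNT(e.id)=2
  2: ids {6, 22, 24, 28} → COUNT(e.id)=4
  3: ids {—} → COUNT(e.id)=0
  4: ids {3, 4, 9, 11, 19} → COUNT(e.id)=5

Uma | 2 ; Ravi | 4 ; Wren | 0 ; Priya | 5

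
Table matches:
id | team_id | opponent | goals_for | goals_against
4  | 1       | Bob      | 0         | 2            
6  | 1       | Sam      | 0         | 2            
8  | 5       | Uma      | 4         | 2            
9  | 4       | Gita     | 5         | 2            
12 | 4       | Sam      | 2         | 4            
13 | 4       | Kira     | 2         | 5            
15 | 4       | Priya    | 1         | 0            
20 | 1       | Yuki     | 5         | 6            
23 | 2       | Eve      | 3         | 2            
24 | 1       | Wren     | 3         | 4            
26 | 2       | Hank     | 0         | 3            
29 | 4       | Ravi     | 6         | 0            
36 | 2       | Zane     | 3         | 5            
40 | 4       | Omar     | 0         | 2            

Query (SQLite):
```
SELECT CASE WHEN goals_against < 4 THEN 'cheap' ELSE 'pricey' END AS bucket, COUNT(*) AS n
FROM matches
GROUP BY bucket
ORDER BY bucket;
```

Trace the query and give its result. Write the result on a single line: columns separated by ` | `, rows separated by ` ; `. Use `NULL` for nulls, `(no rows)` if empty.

cheap | 9 ; pricey | 5

Bucket rows by goals_against < 4 → 'cheap' else 'pricey'; count each bucket.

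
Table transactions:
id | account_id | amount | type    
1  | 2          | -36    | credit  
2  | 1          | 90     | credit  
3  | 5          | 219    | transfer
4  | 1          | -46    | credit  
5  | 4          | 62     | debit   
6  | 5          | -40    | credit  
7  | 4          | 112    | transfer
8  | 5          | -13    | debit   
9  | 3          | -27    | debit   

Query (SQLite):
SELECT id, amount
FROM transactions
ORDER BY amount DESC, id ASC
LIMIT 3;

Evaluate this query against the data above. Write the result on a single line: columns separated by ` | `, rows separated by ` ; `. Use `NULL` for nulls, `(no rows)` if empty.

3 | 219 ; 7 | 112 ; 2 | 90

Sort by amount desc, tiebreak id asc: (219, id=3), (112, id=7), (90, id=2), (62, id=5), (-13, id=8), (-27, id=9) …. Take first 3.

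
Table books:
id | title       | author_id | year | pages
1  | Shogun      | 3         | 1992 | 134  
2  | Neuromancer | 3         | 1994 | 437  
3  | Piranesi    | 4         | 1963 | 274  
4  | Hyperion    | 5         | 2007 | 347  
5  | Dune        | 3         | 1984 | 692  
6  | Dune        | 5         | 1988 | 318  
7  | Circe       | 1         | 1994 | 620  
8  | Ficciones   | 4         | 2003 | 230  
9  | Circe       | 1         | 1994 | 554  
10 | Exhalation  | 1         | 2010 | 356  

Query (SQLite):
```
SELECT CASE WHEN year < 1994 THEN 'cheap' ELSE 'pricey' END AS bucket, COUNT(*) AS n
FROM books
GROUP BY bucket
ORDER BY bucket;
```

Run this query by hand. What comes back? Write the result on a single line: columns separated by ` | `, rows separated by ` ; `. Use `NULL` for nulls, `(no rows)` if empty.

cheap | 4 ; pricey | 6

Bucket rows by year < 1994 → 'cheap' else 'pricey'; count each bucket.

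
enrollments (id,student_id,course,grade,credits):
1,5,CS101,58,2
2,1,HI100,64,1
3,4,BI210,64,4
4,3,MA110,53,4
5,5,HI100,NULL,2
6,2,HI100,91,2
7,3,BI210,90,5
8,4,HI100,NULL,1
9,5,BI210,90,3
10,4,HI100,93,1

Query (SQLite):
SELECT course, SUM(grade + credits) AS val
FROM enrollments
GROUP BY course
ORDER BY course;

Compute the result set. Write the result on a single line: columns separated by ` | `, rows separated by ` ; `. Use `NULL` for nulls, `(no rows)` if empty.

For each row compute grade + credits.
Group by course; take SUM of the expression per group.
  BI210: ids {3, 7, 9} → SUM(grade + credits)=256
  CS101: ids {1} → SUM(grade + credits)=60
  HI100: ids {2, 5, 6, 8, 10} → SUM(grade + credits)=252
  MA110: ids {4} → SUM(grade + credits)=57

BI210 | 256 ; CS101 | 60 ; HI100 | 252 ; MA110 | 57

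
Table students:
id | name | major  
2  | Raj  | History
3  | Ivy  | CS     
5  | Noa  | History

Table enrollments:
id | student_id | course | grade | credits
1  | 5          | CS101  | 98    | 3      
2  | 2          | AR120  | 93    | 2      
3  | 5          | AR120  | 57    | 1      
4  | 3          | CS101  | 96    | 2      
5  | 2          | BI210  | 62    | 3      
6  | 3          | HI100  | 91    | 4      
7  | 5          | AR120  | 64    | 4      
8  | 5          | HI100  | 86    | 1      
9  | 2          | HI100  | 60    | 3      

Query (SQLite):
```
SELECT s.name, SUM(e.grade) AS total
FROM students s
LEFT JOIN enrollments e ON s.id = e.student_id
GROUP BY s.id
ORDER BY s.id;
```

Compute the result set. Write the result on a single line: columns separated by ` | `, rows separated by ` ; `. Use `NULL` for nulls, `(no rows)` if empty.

Raj | 215 ; Ivy | 187 ; Noa | 305

LEFT JOIN keeps every students row; unmatched ones get NULL for enrollments columns.
Group by students.id and compute SUM(e.grade). SUM over an all-NULL group is NULL.
  2: ids {2, 5, 9} → SUM(e.grade)=215
  3: ids {4, 6} → SUM(e.grade)=187
  5: ids {1, 3, 7, 8} → SUM(e.grade)=305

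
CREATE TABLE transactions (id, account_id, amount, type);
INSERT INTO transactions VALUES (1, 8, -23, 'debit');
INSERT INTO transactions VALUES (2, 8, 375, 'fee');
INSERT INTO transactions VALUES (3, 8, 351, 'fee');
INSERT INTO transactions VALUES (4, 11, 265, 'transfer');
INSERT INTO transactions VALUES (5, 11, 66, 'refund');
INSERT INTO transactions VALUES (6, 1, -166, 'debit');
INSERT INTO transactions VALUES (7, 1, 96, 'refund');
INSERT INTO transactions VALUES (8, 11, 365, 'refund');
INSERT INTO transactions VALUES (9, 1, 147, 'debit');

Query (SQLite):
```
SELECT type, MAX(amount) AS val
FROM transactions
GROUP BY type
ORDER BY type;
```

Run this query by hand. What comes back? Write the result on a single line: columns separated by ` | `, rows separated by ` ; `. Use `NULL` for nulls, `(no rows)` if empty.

debit | 147 ; fee | 375 ; refund | 365 ; transfer | 265

Partition transactions by type; compute MAX(amount) within each group.
  debit: ids {1, 6, 9} → MAX(amount)=147
  fee: ids {2, 3} → MAX(amount)=375
  refund: ids {5, 7, 8} → MAX(amount)=365
  transfer: ids {4} → MAX(amount)=265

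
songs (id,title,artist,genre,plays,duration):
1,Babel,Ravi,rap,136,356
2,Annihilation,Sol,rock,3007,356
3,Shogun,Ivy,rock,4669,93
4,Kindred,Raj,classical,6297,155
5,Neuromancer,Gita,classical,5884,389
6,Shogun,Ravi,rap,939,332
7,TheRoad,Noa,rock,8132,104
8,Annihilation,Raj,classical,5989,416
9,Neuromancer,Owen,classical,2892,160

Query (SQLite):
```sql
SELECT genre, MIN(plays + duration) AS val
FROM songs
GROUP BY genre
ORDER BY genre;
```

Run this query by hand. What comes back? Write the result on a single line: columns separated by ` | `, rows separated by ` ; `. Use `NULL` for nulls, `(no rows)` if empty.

classical | 3052 ; rap | 492 ; rock | 3363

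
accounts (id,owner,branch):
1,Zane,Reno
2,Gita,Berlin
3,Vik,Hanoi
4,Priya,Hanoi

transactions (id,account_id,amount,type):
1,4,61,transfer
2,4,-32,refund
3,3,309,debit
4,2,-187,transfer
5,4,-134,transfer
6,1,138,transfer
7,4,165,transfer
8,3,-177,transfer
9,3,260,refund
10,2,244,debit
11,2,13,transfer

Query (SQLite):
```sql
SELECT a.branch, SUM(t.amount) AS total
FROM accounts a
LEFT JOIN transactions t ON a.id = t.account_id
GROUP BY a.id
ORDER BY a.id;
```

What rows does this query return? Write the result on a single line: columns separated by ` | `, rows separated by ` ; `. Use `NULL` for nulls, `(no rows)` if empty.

Reno | 138 ; Berlin | 70 ; Hanoi | 392 ; Hanoi | 60

LEFT JOIN keeps every accounts row; unmatched ones get NULL for transactions columns.
Group by accounts.id and compute SUM(t.amount). SUM over an all-NULL group is NULL.
  1: ids {6} → SUM(t.amount)=138
  2: ids {4, 10, 11} → SUM(t.amount)=70
  3: ids {3, 8, 9} → SUM(t.amount)=392
  4: ids {1, 2, 5, 7} → SUM(t.amount)=60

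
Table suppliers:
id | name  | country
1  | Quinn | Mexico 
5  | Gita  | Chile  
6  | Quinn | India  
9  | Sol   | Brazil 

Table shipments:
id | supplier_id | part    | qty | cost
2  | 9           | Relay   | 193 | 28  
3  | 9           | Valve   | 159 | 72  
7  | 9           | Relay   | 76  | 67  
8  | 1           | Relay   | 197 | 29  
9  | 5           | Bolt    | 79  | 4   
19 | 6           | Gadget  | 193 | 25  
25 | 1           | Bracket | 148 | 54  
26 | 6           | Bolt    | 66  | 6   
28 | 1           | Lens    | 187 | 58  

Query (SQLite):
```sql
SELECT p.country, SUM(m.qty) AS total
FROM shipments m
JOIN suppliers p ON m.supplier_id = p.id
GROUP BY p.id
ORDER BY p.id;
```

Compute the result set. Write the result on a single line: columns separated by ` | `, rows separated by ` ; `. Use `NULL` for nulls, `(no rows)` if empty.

Mexico | 532 ; Chile | 79 ; India | 259 ; Brazil | 428

Join each shipments row to its suppliers via supplier_id.
Group joined rows by suppliers.id; compute SUM(m.qty) per group.
  1: ids {8, 25, 28} → SUM(m.qty)=532
  5: ids {9} → SUM(m.qty)=79
  6: ids {19, 26} → SUM(m.qty)=259
  9: ids {2, 3, 7} → SUM(m.qty)=428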